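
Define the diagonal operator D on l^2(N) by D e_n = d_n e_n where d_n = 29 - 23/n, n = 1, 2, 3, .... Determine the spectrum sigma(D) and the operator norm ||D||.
sigma(D) = {29 - 23/n : n ≥ 1} ∪ {29}; ||D|| = 29

A bounded diagonal operator on l^2 with diagonal entries d_n has spectrum equal to the closure of {d_n : n ≥ 1}: every d_n is an eigenvalue (with eigenvector e_n), so {d_n} ⊂ sigma(D); the spectrum is closed, so its closure is too; and for lambda not in the closure, (D - lambda I) has bounded inverse (the diagonal entries 1/(d_n - lambda) are bounded). For our sequence d_n = 29 - 23/n, n = 1, 2, 3, ...:
  - {d_n} = {29 - 23/n : n ≥ 1}; the only limit point is 29
  - closure = {29 - 23/n : n ≥ 1} ∪ {29}
For the norm: a diagonal operator has ||D|| = sup_n |d_n|. Here d_n = 29 - 23/n increases monotonically from d_1 = 6 toward 29, with all terms in [6, 29); so sup_n |d_n| = 29 (the supremum is the limit, not attained). So ||D|| = 29.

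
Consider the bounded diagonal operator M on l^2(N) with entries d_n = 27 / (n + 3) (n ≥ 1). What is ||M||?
||M|| = 27/4 (attained at n = 1)

For M diagonal, ||M|| = sup_n |d_n| = sup_n 27/(n + 3). This is positive and strictly decreasing in n, so the supremum is attained at n = 1: d_1 = 27/(1 + 3) = 27/4. Hence ||M|| = 27/4.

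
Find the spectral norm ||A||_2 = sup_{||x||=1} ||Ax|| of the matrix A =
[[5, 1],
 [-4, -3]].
||A||_2 = sqrt((51 + sqrt(2117))/2) ≈ 6.9646 (= sqrt(largest eigenvalue of A^T A))

||A||_2 = sigma_max(A) = sqrt(lambda_max(A^T A)). Form the symmetric matrix M = A^T A =
[[41, 17],
 [17, 10]].
Its characteristic polynomial (trace, determinant of M give the coefficients) is
  p(λ) = det(λ I - M) = λ^2 - 51λ + 121.
For λ^2 - 51λ + 121 the discriminant is 2117. It is nonnegative but not a perfect square, so the roots are real and irrational: λ = (51 ± sqrt(2117))/2 ≈ 48.5054, 2.4946.
So the eigenvalues of A^T A are ≈ 2.4946, 48.5054 (all ≥ 0, as they must be for A^T A). The largest is λ_max = (51 + sqrt(2117))/2 ≈ 48.5054, hence ||A||_2 = sqrt(λ_max) = sqrt((51 + sqrt(2117))/2) ≈ 6.9646.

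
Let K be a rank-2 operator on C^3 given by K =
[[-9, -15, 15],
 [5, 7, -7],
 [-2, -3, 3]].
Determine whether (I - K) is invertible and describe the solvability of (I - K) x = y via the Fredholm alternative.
(I - K) is invertible (det(I - K) = 15 ≠ 0), so for every y in C^3 the equation (I - K) x = y has a unique solution.

K has rank 2 and factors as K = U V^T = u1 v1^T + u2 v2^T with u1 = (3, 1, 0), v1 = (-1, -2, 2), u2 = (3, -3, 1), v2 = (-2, -3, 3) (multiplying out reproduces the displayed K). The nonzero eigenvalues of U V^T coincide with those of the 2 x 2 matrix G = V^T U = [[v1·u1, v1·u2], [v2·u1, v2·u2]] = [[-5, 5], [-9, 6]], and by the Sylvester determinant identity det(I_3 - U V^T) = det(I_2 - V^T U) = det([[6, -5], [9, -5]]) = (6)(-5) - (-5)(9) = 15. (Direct check: I - K =
[[10, 15, -15],
 [-5, -6, 7],
 [2, 3, -2]]
has determinant 15.) The finite-dimensional Fredholm alternative says: either (I - K) is invertible, or ker(I - K) ≠ {0} and then range(I - K) = ker((I - K)^*)^⊥, with dim ker(I - K) = dim ker((I - K)^*). Since det(I - K) ≠ 0, 1 is not an eigenvalue of K and ker(I - K) = {0}, so we are in the first case: for every y there is a unique x = (I - K)^(-1) y. (Explicitly, by the Woodbury identity, (I - U V^T)^(-1) = I + U (I_2 - G)^(-1) V^T.)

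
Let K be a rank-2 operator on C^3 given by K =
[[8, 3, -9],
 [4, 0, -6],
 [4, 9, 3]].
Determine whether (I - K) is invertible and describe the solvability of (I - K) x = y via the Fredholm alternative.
(I - K) is invertible (det(I - K) = 92 ≠ 0), so for every y in C^3 the equation (I - K) x = y has a unique solution.

K has rank 2 and factors as K = U V^T = u1 v1^T + u2 v2^T with u1 = (1, 0, 3), v1 = (2, 3, 0), u2 = (-3, -2, 1), v2 = (-2, 0, 3) (multiplying out reproduces the displayed K). The nonzero eigenvalues of U V^T coincide with those of the 2 x 2 matrix G = V^T U = [[v1·u1, v1·u2], [v2·u1, v2·u2]] = [[2, -12], [7, 9]], and by the Sylvester determinant identity det(I_3 - U V^T) = det(I_2 - V^T U) = det([[-1, 12], [-7, -8]]) = (-1)(-8) - (12)(-7) = 92. (Direct check: I - K =
[[-7, -3, 9],
 [-4, 1, 6],
 [-4, -9, -2]]
has determinant 92.) The finite-dimensional Fredholm alternative says: either (I - K) is invertible, or ker(I - K) ≠ {0} and then range(I - K) = ker((I - K)^*)^⊥, with dim ker(I - K) = dim ker((I - K)^*). Since det(I - K) ≠ 0, 1 is not an eigenvalue of K and ker(I - K) = {0}, so we are in the first case: for every y there is a unique x = (I - K)^(-1) y. (Explicitly, by the Woodbury identity, (I - U V^T)^(-1) = I + U (I_2 - G)^(-1) V^T.)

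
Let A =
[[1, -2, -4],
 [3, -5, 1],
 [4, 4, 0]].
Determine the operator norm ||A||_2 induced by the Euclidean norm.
||A||_2 ≈ 6.7365 (= sqrt(largest eigenvalue of A^T A))

||A||_2 = sigma_max(A) = sqrt(lambda_max(A^T A)). Form the symmetric matrix M = A^T A =
[[26, -1, -1],
 [-1, 45, 3],
 [-1, 3, 17]].
Its characteristic polynomial (trace, sum of principal 2x2 minors, determinant of M give the coefficients) is
  p(λ) = det(λ I - M) = λ^3 - 88λ^2 + 2366λ - 19600.
No integer candidate from the rational root theorem (±divisors of 19600) is a root, so the roots are irrational. The cubic discriminant is Δ = 27573280 > 0, so there are three distinct real roots. p(16) = -176 and p(17) = 103 have opposite signs, so a root lies in (16, 17); Newton's method refines it to λ ≈ 16.5977. p(26) = 4 and p(27) = -187 have opposite signs, so a root lies in (26, 27); Newton's method refines it to λ ≈ 26.022. p(45) = -205 and p(46) = 364 have opposite signs, so a root lies in (45, 46); Newton's method refines it to λ ≈ 45.3803. Check (Vieta): the three roots sum to 88, matching tr M = 88.
So the eigenvalues of A^T A are ≈ 16.5977, 26.022, 45.3803 (all ≥ 0, as they must be for A^T A). The largest is λ_max ≈ 45.3803, hence ||A||_2 = sqrt(λ_max) ≈ 6.7365.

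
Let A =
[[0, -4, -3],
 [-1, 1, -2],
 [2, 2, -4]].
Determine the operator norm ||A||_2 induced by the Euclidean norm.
||A||_2 ≈ 5.5307 (= sqrt(largest eigenvalue of A^T A))

||A||_2 = sigma_max(A) = sqrt(lambda_max(A^T A)). Form the symmetric matrix M = A^T A =
[[5, 3, -6],
 [3, 21, 2],
 [-6, 2, 29]].
Its characteristic polynomial (trace, sum of principal 2x2 minors, determinant of M give the coefficients) is
  p(λ) = det(λ I - M) = λ^3 - 55λ^2 + 810λ - 1936.
No integer candidate from the rational root theorem (±divisors of 1936) is a root, so the roots are irrational. The cubic discriminant is Δ = 21810308 > 0, so there are three distinct real roots. p(2) = -528 and p(3) = 26 have opposite signs, so a root lies in (2, 3); Newton's method refines it to λ ≈ 2.949. p(21) = 80 and p(22) = -88 have opposite signs, so a root lies in (21, 22); Newton's method refines it to λ ≈ 21.4622. p(30) = -136 and p(31) = 110 have opposite signs, so a root lies in (30, 31); Newton's method refines it to λ ≈ 30.5889. Check (Vieta): the three roots sum to 55, matching tr M = 55.
So the eigenvalues of A^T A are ≈ 2.949, 21.4622, 30.5889 (all ≥ 0, as they must be for A^T A). The largest is λ_max ≈ 30.5889, hence ||A||_2 = sqrt(λ_max) ≈ 5.5307.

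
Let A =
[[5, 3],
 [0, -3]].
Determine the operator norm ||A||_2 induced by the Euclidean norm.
||A||_2 = sqrt((43 + sqrt(949))/2) ≈ 6.0748 (= sqrt(largest eigenvalue of A^T A))

||A||_2 = sigma_max(A) = sqrt(lambda_max(A^T A)). Form the symmetric matrix M = A^T A =
[[25, 15],
 [15, 18]].
Its characteristic polynomial (trace, determinant of M give the coefficients) is
  p(λ) = det(λ I - M) = λ^2 - 43λ + 225.
For λ^2 - 43λ + 225 the discriminant is 949. It is nonnegative but not a perfect square, so the roots are real and irrational: λ = (43 ± sqrt(949))/2 ≈ 36.9029, 6.0971.
So the eigenvalues of A^T A are ≈ 6.0971, 36.9029 (all ≥ 0, as they must be for A^T A). The largest is λ_max = (43 + sqrt(949))/2 ≈ 36.9029, hence ||A||_2 = sqrt(λ_max) = sqrt((43 + sqrt(949))/2) ≈ 6.0748.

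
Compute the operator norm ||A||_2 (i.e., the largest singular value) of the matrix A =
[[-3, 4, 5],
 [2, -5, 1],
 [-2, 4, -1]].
||A||_2 ≈ 8.8018 (= sqrt(largest eigenvalue of A^T A))

||A||_2 = sigma_max(A) = sqrt(lambda_max(A^T A)). Form the symmetric matrix M = A^T A =
[[17, -30, -11],
 [-30, 57, 11],
 [-11, 11, 27]].
Its characteristic polynomial (trace, sum of principal 2x2 minors, determinant of M give the coefficients) is
  p(λ) = det(λ I - M) = λ^3 - 101λ^2 + 1825λ - 169.
No integer candidate from the rational root theorem (±divisors of 169) is a root, so the roots are irrational. The cubic discriminant is Δ = 9525605152 > 0, so there are three distinct real roots. p(0) = -169 and p(1) = 1556 have opposite signs, so a root lies in (0, 1); Newton's method refines it to λ ≈ 0.0931. p(23) = 544 and p(24) = -721 have opposite signs, so a root lies in (23, 24); Newton's method refines it to λ ≈ 23.436. p(77) = -1940 and p(78) = 2249 have opposite signs, so a root lies in (77, 78); Newton's method refines it to λ ≈ 77.4709. Check (Vieta): the three roots sum to 101, matching tr M = 101.
So the eigenvalues of A^T A are ≈ 0.0931, 23.436, 77.4709 (all ≥ 0, as they must be for A^T A). The largest is λ_max ≈ 77.4709, hence ||A||_2 = sqrt(λ_max) ≈ 8.8018.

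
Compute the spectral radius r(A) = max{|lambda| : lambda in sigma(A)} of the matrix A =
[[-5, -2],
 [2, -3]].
r(A) = sqrt(19) ≈ 4.3589

The eigenvalues of A are the roots of its characteristic polynomial. With M = A (coefficients from the trace and determinant):
  p(λ) = det(λ I - M) = λ^2 + 8λ + 19.
For λ^2 + 8λ + 19 the discriminant is -12. It is negative, so the roots are the complex-conjugate pair λ = -4 ± (sqrt(12)/2) i ≈ -4 ± 1.7321i. For a conjugate pair the product of the roots equals the constant term, so |λ|^2 = 19 and |λ| = sqrt(19) ≈ 4.3589.
Thus the eigenvalues (to 4 decimals) are -4 ± 1.7321i (modulus 4.3589). The spectral radius is the largest modulus: r(A) = sqrt(19) ≈ 4.3589. (Cross-check: r(A) ≤ ||A||_2 ≈ 5.4721; equality holds whenever A is normal, though it can also hold for some non-normal A.)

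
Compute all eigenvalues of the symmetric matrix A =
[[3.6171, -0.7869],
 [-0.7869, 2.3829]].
sigma(A) ≈ {2, 4}

A is real symmetric, so its spectrum consists of real eigenvalues. Expanding the characteristic polynomial of the displayed matrix gives
  det(λ I - A) = p(λ) = λ^2 + (-6)λ + (8).
Solving p(λ) = 0 yields eigenvalues ≈ 2, 4. (A is shown rounded to 4 decimals, so these recover the underlying integer eigenvalues to within that precision.)
Verification: the trace of A = 6 equals the sum of eigenvalues 6, and det(A) ≈ 8.0000 matches the eigenvalue product 8.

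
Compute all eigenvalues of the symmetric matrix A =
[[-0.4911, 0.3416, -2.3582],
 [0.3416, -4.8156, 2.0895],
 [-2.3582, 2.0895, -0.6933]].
sigma(A) ≈ {-6, -2, 2}

A is real symmetric, so its spectrum consists of real eigenvalues. Expanding the characteristic polynomial of the displayed matrix gives
  det(λ I - A) = p(λ) = λ^3 + (6)λ^2 + (-4)λ + (-24).
Solving p(λ) = 0 yields eigenvalues ≈ -6, -2, 2. (A is shown rounded to 4 decimals, so these recover the underlying integer eigenvalues to within that precision.)
Verification: the trace of A = -6 equals the sum of eigenvalues -6, and det(A) ≈ 23.9991 matches the eigenvalue product 24.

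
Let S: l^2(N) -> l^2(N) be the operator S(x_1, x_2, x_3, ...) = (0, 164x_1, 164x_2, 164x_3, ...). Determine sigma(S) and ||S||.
sigma(S) = closed disk {z in C : |z| ≤ 164}; ||S|| = 164

Note S = 164·U where U is the unit right shift (U x)_k = x_{k-1} (with x_0 := 0); so ||S|| = 164||U|| and sigma(S) = 164·sigma(U). ||S x||^2 = sum_{k≥1} |164x_k|^2 = 26896||x||^2, so ||S|| = 164 and sigma(S) ⊂ {|z| ≤ 164}. For any |lambda| < 164, the equation (S - lambda I) x = 0 forces x_1 = 0, then 164x_k = lambda x_{k+1} ⇒ x = 0, so S has no eigenvalues. But (S - lambda I) is not surjective for |lambda| < 164: solving (S - lambda I) x = e_1 would require x_n proportional to (lambda/164)^(-n), which is not in l^2. So every |lambda| < 164 lies in the residual spectrum. The boundary |lambda| = 164 is in the approximate point spectrum (the spectrum is closed). Hence sigma(S) is the closed disk of radius 164.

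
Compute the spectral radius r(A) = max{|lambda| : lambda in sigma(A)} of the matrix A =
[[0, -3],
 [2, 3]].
r(A) = sqrt(6) ≈ 2.4495

The eigenvalues of A are the roots of its characteristic polynomial. With M = A (coefficients from the trace and determinant):
  p(λ) = det(λ I - M) = λ^2 - 3λ + 6.
For λ^2 - 3λ + 6 the discriminant is -15. It is negative, so the roots are the complex-conjugate pair λ = 3/2 ± (sqrt(15)/2) i ≈ 1.5 ± 1.9365i. For a conjugate pair the product of the roots equals the constant term, so |λ|^2 = 6 and |λ| = sqrt(6) ≈ 2.4495.
Thus the eigenvalues (to 4 decimals) are 1.5 ± 1.9365i (modulus 2.4495). The spectral radius is the largest modulus: r(A) = sqrt(6) ≈ 2.4495. (Cross-check: r(A) ≤ ||A||_2 ≈ 4.4966; equality holds whenever A is normal, though it can also hold for some non-normal A.)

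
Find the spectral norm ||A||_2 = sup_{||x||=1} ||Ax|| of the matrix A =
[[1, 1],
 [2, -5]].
||A||_2 = sqrt((31 + sqrt(765))/2) ≈ 5.4157 (= sqrt(largest eigenvalue of A^T A))

||A||_2 = sigma_max(A) = sqrt(lambda_max(A^T A)). Form the symmetric matrix M = A^T A =
[[5, -9],
 [-9, 26]].
Its characteristic polynomial (trace, determinant of M give the coefficients) is
  p(λ) = det(λ I - M) = λ^2 - 31λ + 49.
For λ^2 - 31λ + 49 the discriminant is 765. It is nonnegative but not a perfect square, so the roots are real and irrational: λ = (31 ± sqrt(765))/2 ≈ 29.3293, 1.6707.
So the eigenvalues of A^T A are ≈ 1.6707, 29.3293 (all ≥ 0, as they must be for A^T A). The largest is λ_max = (31 + sqrt(765))/2 ≈ 29.3293, hence ||A||_2 = sqrt(λ_max) = sqrt((31 + sqrt(765))/2) ≈ 5.4157.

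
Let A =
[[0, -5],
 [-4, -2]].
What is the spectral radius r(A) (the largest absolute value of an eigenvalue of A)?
r(A) = (2 + sqrt(84))/2 ≈ 5.5826

The eigenvalues of A are the roots of its characteristic polynomial. With M = A (coefficients from the trace and determinant):
  p(λ) = det(λ I - M) = λ^2 + 2λ - 20.
For λ^2 + 2λ - 20 the discriminant is 84. It is nonnegative but not a perfect square, so the roots are real and irrational: λ = (-2 ± sqrt(84))/2 ≈ 3.5826, -5.5826.
Thus the eigenvalues (to 4 decimals) are 3.5826 (modulus 3.5826); -5.5826 (modulus 5.5826). The spectral radius is the largest modulus: r(A) = (2 + sqrt(84))/2 ≈ 5.5826. (Cross-check: r(A) ≤ ||A||_2 ≈ 5.7278; equality holds whenever A is normal, though it can also hold for some non-normal A.)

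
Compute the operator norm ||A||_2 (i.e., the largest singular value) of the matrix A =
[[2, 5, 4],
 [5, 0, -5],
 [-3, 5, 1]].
||A||_2 ≈ 8.8706 (= sqrt(largest eigenvalue of A^T A))

||A||_2 = sigma_max(A) = sqrt(lambda_max(A^T A)). Form the symmetric matrix M = A^T A =
[[38, -5, -20],
 [-5, 50, 25],
 [-20, 25, 42]].
Its characteristic polynomial (trace, sum of principal 2x2 minors, determinant of M give the coefficients) is
  p(λ) = det(λ I - M) = λ^3 - 130λ^2 + 4546λ - 40000.
No integer candidate from the rational root theorem (±divisors of 40000) is a root, so the roots are irrational. The cubic discriminant is Δ = 4250307056 > 0, so there are three distinct real roots. p(13) = -675 and p(14) = 908 have opposite signs, so a root lies in (13, 14); Newton's method refines it to λ ≈ 13.4127. p(37) = 885 and p(38) = -100 have opposite signs, so a root lies in (37, 38); Newton's method refines it to λ ≈ 37.9. p(78) = -1780 and p(79) = 843 have opposite signs, so a root lies in (78, 79); Newton's method refines it to λ ≈ 78.6873. Check (Vieta): the three roots sum to 130, matching tr M = 130.
So the eigenvalues of A^T A are ≈ 13.4127, 37.9, 78.6873 (all ≥ 0, as they must be for A^T A). The largest is λ_max ≈ 78.6873, hence ||A||_2 = sqrt(λ_max) ≈ 8.8706.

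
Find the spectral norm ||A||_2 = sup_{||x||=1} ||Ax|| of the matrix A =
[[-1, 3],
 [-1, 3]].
||A||_2 = sqrt(20) ≈ 4.4721 (= sqrt(largest eigenvalue of A^T A))

||A||_2 = sigma_max(A) = sqrt(lambda_max(A^T A)). Form the symmetric matrix M = A^T A =
[[2, -6],
 [-6, 18]].
Its characteristic polynomial (trace, determinant of M give the coefficients) is
  p(λ) = det(λ I - M) = λ^2 - 20λ.
For λ^2 - 20λ the discriminant is 400. It is a perfect square (20^2), so the roots are rational: λ = (20 ± 20)/2 = 20, 0.
So the eigenvalues of A^T A are ≈ 0, 20 (all ≥ 0, as they must be for A^T A). The largest is λ_max = 20, hence ||A||_2 = sqrt(λ_max) = sqrt(20) ≈ 4.4721.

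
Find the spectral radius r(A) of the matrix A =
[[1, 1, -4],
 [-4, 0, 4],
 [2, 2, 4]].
r(A) ≈ 5.2265

The eigenvalues of A are the roots of its characteristic polynomial. With M = A (coefficients from the trace, the sum of principal 2x2 minors, and det A):
  p(λ) = det(λ I - M) = λ^3 - 5λ^2 + 8λ - 48.
No integer candidate from the rational root theorem (±divisors of 48) is a root, so the roots are irrational. The cubic discriminant is Δ = -52096 < 0, so there is one real root and a complex-conjugate pair. p(5) = -8 and p(6) = 36 have opposite signs, so a root lies in (5, 6); Newton's method refines it to λ ≈ 5.2265. Dividing out (λ - (5.2265)) leaves approximately λ^2 + 0.2265λ + 9.1839. For λ^2 + 0.2265λ + 9.1839 the discriminant is -36.6844. It is negative, so the remaining roots are the complex-conjugate pair λ ≈ -0.1133 ± 3.0284i. Their product equals the constant term, so |λ|^2 ≈ 9.1839 and |λ| ≈ 3.0305.
Thus the eigenvalues (to 4 decimals) are 5.2265 (modulus 5.2265); -0.1133 ± 3.0284i (modulus 3.0305). The spectral radius is the largest modulus: r(A) ≈ 5.2265. (Cross-check: r(A) ≤ ||A||_2 ≈ 7.2557; equality holds whenever A is normal, though it can also hold for some non-normal A.)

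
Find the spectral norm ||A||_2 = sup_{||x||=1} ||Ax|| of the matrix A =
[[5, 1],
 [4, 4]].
||A||_2 = sqrt((58 + sqrt(2340))/2) ≈ 7.2929 (= sqrt(largest eigenvalue of A^T A))

||A||_2 = sigma_max(A) = sqrt(lambda_max(A^T A)). Form the symmetric matrix M = A^T A =
[[41, 21],
 [21, 17]].
Its characteristic polynomial (trace, determinant of M give the coefficients) is
  p(λ) = det(λ I - M) = λ^2 - 58λ + 256.
For λ^2 - 58λ + 256 the discriminant is 2340. It is nonnegative but not a perfect square, so the roots are real and irrational: λ = (58 ± sqrt(2340))/2 ≈ 53.1868, 4.8132.
So the eigenvalues of A^T A are ≈ 4.8132, 53.1868 (all ≥ 0, as they must be for A^T A). The largest is λ_max = (58 + sqrt(2340))/2 ≈ 53.1868, hence ||A||_2 = sqrt(λ_max) = sqrt((58 + sqrt(2340))/2) ≈ 7.2929.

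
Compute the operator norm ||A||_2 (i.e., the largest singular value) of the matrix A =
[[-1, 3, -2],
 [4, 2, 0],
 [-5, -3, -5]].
||A||_2 ≈ 8.5056 (= sqrt(largest eigenvalue of A^T A))

||A||_2 = sigma_max(A) = sqrt(lambda_max(A^T A)). Form the symmetric matrix M = A^T A =
[[42, 20, 27],
 [20, 22, 9],
 [27, 9, 29]].
Its characteristic polynomial (trace, sum of principal 2x2 minors, determinant of M give the coefficients) is
  p(λ) = det(λ I - M) = λ^3 - 93λ^2 + 1570λ - 5476.
No integer candidate from the rational root theorem (±divisors of 5476) is a root, so the roots are irrational. The cubic discriminant is Δ = 1802988500 > 0, so there are three distinct real roots. p(4) = -620 and p(5) = 174 have opposite signs, so a root lies in (4, 5); Newton's method refines it to λ ≈ 4.7628. p(15) = 524 and p(16) = -68 have opposite signs, so a root lies in (15, 16); Newton's method refines it to λ ≈ 15.8926. p(72) = -1300 and p(73) = 2554 have opposite signs, so a root lies in (72, 73); Newton's method refines it to λ ≈ 72.3446. Check (Vieta): the three roots sum to 93, matching tr M = 93.
So the eigenvalues of A^T A are ≈ 4.7628, 15.8926, 72.3446 (all ≥ 0, as they must be for A^T A). The largest is λ_max ≈ 72.3446, hence ||A||_2 = sqrt(λ_max) ≈ 8.5056.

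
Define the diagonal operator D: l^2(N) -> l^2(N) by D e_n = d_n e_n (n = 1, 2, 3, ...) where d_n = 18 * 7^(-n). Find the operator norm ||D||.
||D|| = 18/7 (attained at n = 1)

For D diagonal, ||D|| = sup_n |d_n|. The sequence d_n = 18 * 7^(-n) is positive and strictly decreasing (ratio 7^(-1) < 1), so the supremum is d_1 = 18/7. Hence ||D|| = 18/7.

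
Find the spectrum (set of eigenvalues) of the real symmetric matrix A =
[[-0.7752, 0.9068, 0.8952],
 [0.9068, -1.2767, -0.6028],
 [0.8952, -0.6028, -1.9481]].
sigma(A) ≈ {-3, -1, 0}

A is real symmetric, so its spectrum consists of real eigenvalues. Expanding the characteristic polynomial of the displayed matrix gives
  det(λ I - A) = p(λ) = λ^3 + (4)λ^2 + (3)λ + (0).
Solving p(λ) = 0 yields eigenvalues ≈ -3, -1, 0. (A is shown rounded to 4 decimals, so these recover the underlying integer eigenvalues to within that precision.)
Verification: the trace of A = -4 equals the sum of eigenvalues -4, and det(A) ≈ 0.0000 matches the eigenvalue product 0.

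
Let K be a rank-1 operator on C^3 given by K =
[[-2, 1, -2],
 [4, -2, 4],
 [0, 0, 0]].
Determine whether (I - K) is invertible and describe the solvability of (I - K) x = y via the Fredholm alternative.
(I - K) is invertible (det(I - K) = 5 ≠ 0), so for every y in C^3 the equation (I - K) x = y has a unique solution.

K has rank 1, so it is an outer product K = u v^T: every row of K is a multiple of one row vector. Reading off the entries, u = (-1, 2, 0) and v = (2, -1, 2) (row i of K equals u_i·v^T). A rank-one matrix u v^T satisfies K u = u (v·u) and kills the (2)-dimensional subspace v^⊥, so its characteristic polynomial is lambda^2 (lambda - v·u) with v·u = tr K = -4. Hence the eigenvalues of I - K are 1 (multiplicity 2) and 1 - (-4) = 5, so det(I - K) = 5. (Direct check: I - K =
[[3, -1, 2],
 [-4, 3, -4],
 [0, 0, 1]]
has determinant 5.) The finite-dimensional Fredholm alternative says: either (I - K) is invertible, or ker(I - K) ≠ {0} and then range(I - K) = ker((I - K)^*)^⊥, with dim ker(I - K) = dim ker((I - K)^*). Since det(I - K) ≠ 0, 1 is not an eigenvalue of K and ker(I - K) = {0}, so we are in the first case: for every y there is a unique x = (I - K)^(-1) y. Explicitly, by the Sherman–Morrison formula, (I - u v^T)^(-1) = I + u v^T/(1 - v·u), i.e. (I - K)^(-1) = I + K/(5).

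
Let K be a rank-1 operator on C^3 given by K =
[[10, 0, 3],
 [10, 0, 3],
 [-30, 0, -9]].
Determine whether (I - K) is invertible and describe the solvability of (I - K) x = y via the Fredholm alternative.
(I - K) is singular (det(I - K) = 0, i.e. 1 ∈ sigma(K)). (I - K) x = y is solvable iff y ⊥ ker((I - K)^*) = span{(10, 0, 3)}, i.e. iff 10y_1 + 3y_3 = 0. When solvable, the solutions are x = y + c·(1, 1, -3), c arbitrary (ker(I - K) = span{(1, 1, -3)}, dimension 1).

K has rank 1, so it is an outer product K = u v^T: every row of K is a multiple of one row vector. Reading off the entries, u = (1, 1, -3) and v = (10, 0, 3) (row i of K equals u_i·v^T). A rank-one matrix u v^T satisfies K u = u (v·u) and kills the (2)-dimensional subspace v^⊥, so its characteristic polynomial is lambda^2 (lambda - v·u) with v·u = tr K = 1. Hence the eigenvalues of I - K are 1 (multiplicity 2) and 1 - (1) = 0, so det(I - K) = 0. (Direct check: I - K =
[[-9, 0, -3],
 [-10, 1, -3],
 [30, 0, 10]]
has determinant 0.) So 1 is an eigenvalue of K and (I - K) is not invertible. The finite-dimensional Fredholm alternative says: either (I - K) is invertible, or ker(I - K) ≠ {0} and then range(I - K) = ker((I - K)^*)^⊥, with dim ker(I - K) = dim ker((I - K)^*). We are in the second case, so we need both kernels. Kernel of I - K: (I - K) u = u - u (v·u) = u - u = 0, so ker(I - K) = span{u} = span{(1, 1, -3)} (it is exactly 1-dimensional because rank(I - K) = 2). Kernel of the adjoint: K is real, so (I - K)^* = I - K^T = I - v u^T, and (I - v u^T) v = v - v (u·v) = 0; hence ker((I - K)^*) = span{v} = span{(10, 0, 3)}. Therefore (I - K) x = y is solvable iff <y, v> = 0, i.e. iff 10y_1 + 3y_3 = 0. When this holds, K y = u (v·y) = 0, so (I - K) y = y and x = y is a particular solution; the full solution set is the line x = y + c·u = y + c·(1, 1, -3), c ∈ C.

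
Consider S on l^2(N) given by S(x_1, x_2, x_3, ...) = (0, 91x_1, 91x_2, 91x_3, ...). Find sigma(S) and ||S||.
sigma(S) = closed disk {z in C : |z| ≤ 91}; ||S|| = 91

Note S = 91·U where U is the unit right shift (U x)_k = x_{k-1} (with x_0 := 0); so ||S|| = 91||U|| and sigma(S) = 91·sigma(U). ||S x||^2 = sum_{k≥1} |91x_k|^2 = 8281||x||^2, so ||S|| = 91 and sigma(S) ⊂ {|z| ≤ 91}. For any |lambda| < 91, the equation (S - lambda I) x = 0 forces x_1 = 0, then 91x_k = lambda x_{k+1} ⇒ x = 0, so S has no eigenvalues. But (S - lambda I) is not surjective for |lambda| < 91: solving (S - lambda I) x = e_1 would require x_n proportional to (lambda/91)^(-n), which is not in l^2. So every |lambda| < 91 lies in the residual spectrum. The boundary |lambda| = 91 is in the approximate point spectrum (the spectrum is closed). Hence sigma(S) is the closed disk of radius 91.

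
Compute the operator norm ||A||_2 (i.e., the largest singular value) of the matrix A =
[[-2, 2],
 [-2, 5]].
||A||_2 = 6 (= sqrt(largest eigenvalue of A^T A))

||A||_2 = sigma_max(A) = sqrt(lambda_max(A^T A)). Form the symmetric matrix M = A^T A =
[[8, -14],
 [-14, 29]].
Its characteristic polynomial (trace, determinant of M give the coefficients) is
  p(λ) = det(λ I - M) = λ^2 - 37λ + 36.
For λ^2 - 37λ + 36 the discriminant is 1225. It is a perfect square (35^2), so the roots are rational: λ = (37 ± 35)/2 = 36, 1.
So the eigenvalues of A^T A are ≈ 1, 36 (all ≥ 0, as they must be for A^T A). The largest is λ_max = 36, hence ||A||_2 = sqrt(λ_max) = 6.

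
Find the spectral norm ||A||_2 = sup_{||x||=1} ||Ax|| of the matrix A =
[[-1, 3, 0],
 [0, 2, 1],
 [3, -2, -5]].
||A||_2 ≈ 6.5908 (= sqrt(largest eigenvalue of A^T A))

||A||_2 = sigma_max(A) = sqrt(lambda_max(A^T A)). Form the symmetric matrix M = A^T A =
[[10, -9, -15],
 [-9, 17, 12],
 [-15, 12, 26]].
Its characteristic polynomial (trace, sum of principal 2x2 minors, determinant of M give the coefficients) is
  p(λ) = det(λ I - M) = λ^3 - 53λ^2 + 422λ - 289.
No integer candidate from the rational root theorem (±divisors of 289) is a root, so the roots are irrational. The cubic discriminant is Δ = 141623217 > 0, so there are three distinct real roots. p(0) = -289 and p(1) = 81 have opposite signs, so a root lies in (0, 1); Newton's method refines it to λ ≈ 0.7555. p(8) = 207 and p(9) = -55 have opposite signs, so a root lies in (8, 9); Newton's method refines it to λ ≈ 8.8063. p(43) = -633 and p(44) = 855 have opposite signs, so a root lies in (43, 44); Newton's method refines it to λ ≈ 43.4382. Check (Vieta): the three roots sum to 53, matching tr M = 53.
So the eigenvalues of A^T A are ≈ 0.7555, 8.8063, 43.4382 (all ≥ 0, as they must be for A^T A). The largest is λ_max ≈ 43.4382, hence ||A||_2 = sqrt(λ_max) ≈ 6.5908.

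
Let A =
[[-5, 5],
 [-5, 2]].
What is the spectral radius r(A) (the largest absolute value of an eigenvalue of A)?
r(A) = sqrt(15) ≈ 3.873

The eigenvalues of A are the roots of its characteristic polynomial. With M = A (coefficients from the trace and determinant):
  p(λ) = det(λ I - M) = λ^2 + 3λ + 15.
For λ^2 + 3λ + 15 the discriminant is -51. It is negative, so the roots are the complex-conjugate pair λ = -3/2 ± (sqrt(51)/2) i ≈ -1.5 ± 3.5707i. For a conjugate pair the product of the roots equals the constant term, so |λ|^2 = 15 and |λ| = sqrt(15) ≈ 3.873.
Thus the eigenvalues (to 4 decimals) are -1.5 ± 3.5707i (modulus 3.873). The spectral radius is the largest modulus: r(A) = sqrt(15) ≈ 3.873. (Cross-check: r(A) ≤ ||A||_2 ≈ 8.7202; equality holds whenever A is normal, though it can also hold for some non-normal A.)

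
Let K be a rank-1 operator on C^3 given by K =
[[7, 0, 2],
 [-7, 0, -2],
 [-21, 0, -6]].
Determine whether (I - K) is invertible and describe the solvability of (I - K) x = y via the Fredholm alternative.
(I - K) is singular (det(I - K) = 0, i.e. 1 ∈ sigma(K)). (I - K) x = y is solvable iff y ⊥ ker((I - K)^*) = span{(7, 0, 2)}, i.e. iff 7y_1 + 2y_3 = 0. When solvable, the solutions are x = y + c·(1, -1, -3), c arbitrary (ker(I - K) = span{(1, -1, -3)}, dimension 1).

K has rank 1, so it is an outer product K = u v^T: every row of K is a multiple of one row vector. Reading off the entries, u = (1, -1, -3) and v = (7, 0, 2) (row i of K equals u_i·v^T). A rank-one matrix u v^T satisfies K u = u (v·u) and kills the (2)-dimensional subspace v^⊥, so its characteristic polynomial is lambda^2 (lambda - v·u) with v·u = tr K = 1. Hence the eigenvalues of I - K are 1 (multiplicity 2) and 1 - (1) = 0, so det(I - K) = 0. (Direct check: I - K =
[[-6, 0, -2],
 [7, 1, 2],
 [21, 0, 7]]
has determinant 0.) So 1 is an eigenvalue of K and (I - K) is not invertible. The finite-dimensional Fredholm alternative says: either (I - K) is invertible, or ker(I - K) ≠ {0} and then range(I - K) = ker((I - K)^*)^⊥, with dim ker(I - K) = dim ker((I - K)^*). We are in the second case, so we need both kernels. Kernel of I - K: (I - K) u = u - u (v·u) = u - u = 0, so ker(I - K) = span{u} = span{(1, -1, -3)} (it is exactly 1-dimensional because rank(I - K) = 2). Kernel of the adjoint: K is real, so (I - K)^* = I - K^T = I - v u^T, and (I - v u^T) v = v - v (u·v) = 0; hence ker((I - K)^*) = span{v} = span{(7, 0, 2)}. Therefore (I - K) x = y is solvable iff <y, v> = 0, i.e. iff 7y_1 + 2y_3 = 0. When this holds, K y = u (v·y) = 0, so (I - K) y = y and x = y is a particular solution; the full solution set is the line x = y + c·u = y + c·(1, -1, -3), c ∈ C.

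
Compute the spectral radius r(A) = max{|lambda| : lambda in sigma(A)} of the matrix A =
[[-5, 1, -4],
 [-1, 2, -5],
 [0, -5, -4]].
r(A) ≈ 7.3973

The eigenvalues of A are the roots of its characteristic polynomial. With M = A (coefficients from the trace, the sum of principal 2x2 minors, and det A):
  p(λ) = det(λ I - M) = λ^3 + 7λ^2 - 22λ - 141.
No integer candidate from the rational root theorem (±divisors of 141) is a root, so the roots are irrational. The cubic discriminant is Δ = 113825 > 0, so there are three distinct real roots. p(-8) = -29 and p(-7) = 13 have opposite signs, so a root lies in (-8, -7); Newton's method refines it to λ ≈ -7.3973. p(-5) = 19 and p(-4) = -5 have opposite signs, so a root lies in (-5, -4); Newton's method refines it to λ ≈ -4.1718. p(4) = -53 and p(5) = 49 have opposite signs, so a root lies in (4, 5); Newton's method refines it to λ ≈ 4.5691. Check (Vieta): the three roots sum to -7, matching tr M = -7.
Thus the eigenvalues (to 4 decimals) are -7.3973 (modulus 7.3973); -4.1718 (modulus 4.1718); 4.5691 (modulus 4.5691). The spectral radius is the largest modulus: r(A) ≈ 7.3973. (Cross-check: r(A) ≤ ||A||_2 ≈ 8.4262; equality holds whenever A is normal, though it can also hold for some non-normal A.)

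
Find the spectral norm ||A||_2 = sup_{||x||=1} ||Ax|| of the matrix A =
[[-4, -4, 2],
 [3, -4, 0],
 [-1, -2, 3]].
||A||_2 ≈ 6.9035 (= sqrt(largest eigenvalue of A^T A))

||A||_2 = sigma_max(A) = sqrt(lambda_max(A^T A)). Form the symmetric matrix M = A^T A =
[[26, 6, -11],
 [6, 36, -14],
 [-11, -14, 13]].
Its characteristic polynomial (trace, sum of principal 2x2 minors, determinant of M give the coefficients) is
  p(λ) = det(λ I - M) = λ^3 - 75λ^2 + 1389λ - 4096.
No integer candidate from the rational root theorem (±divisors of 4096) is a root, so the roots are irrational. The cubic discriminant is Δ = 448752717 > 0, so there are three distinct real roots. p(3) = -577 and p(4) = 324 have opposite signs, so a root lies in (3, 4); Newton's method refines it to λ ≈ 3.6236. p(23) = 343 and p(24) = -136 have opposite signs, so a root lies in (23, 24); Newton's method refines it to λ ≈ 23.7179. p(47) = -665 and p(48) = 368 have opposite signs, so a root lies in (47, 48); Newton's method refines it to λ ≈ 47.6585. Check (Vieta): the three roots sum to 75, matching tr M = 75.
So the eigenvalues of A^T A are ≈ 3.6236, 23.7179, 47.6585 (all ≥ 0, as they must be for A^T A). The largest is λ_max ≈ 47.6585, hence ||A||_2 = sqrt(λ_max) ≈ 6.9035.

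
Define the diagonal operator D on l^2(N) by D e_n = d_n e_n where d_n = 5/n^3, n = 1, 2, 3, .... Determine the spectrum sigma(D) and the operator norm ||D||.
sigma(D) = {5/n^3 : n ≥ 1} ∪ {0}; ||D|| = 5

A bounded diagonal operator on l^2 with diagonal entries d_n has spectrum equal to the closure of {d_n : n ≥ 1}: every d_n is an eigenvalue (with eigenvector e_n), so {d_n} ⊂ sigma(D); the spectrum is closed, so its closure is too; and for lambda not in the closure, (D - lambda I) has bounded inverse (the diagonal entries 1/(d_n - lambda) are bounded). For our sequence d_n = 5/n^3, n = 1, 2, 3, ...:
  - {d_n} = {5/n^3 : n ≥ 1}; the only limit point is 0
  - closure = {5/n^3 : n ≥ 1} ∪ {0}
For the norm: a diagonal operator has ||D|| = sup_n |d_n|. Here d_n = 5/n^3 is positive and decreasing, so sup_n |d_n| = d_1 = 5. So ||D|| = 5.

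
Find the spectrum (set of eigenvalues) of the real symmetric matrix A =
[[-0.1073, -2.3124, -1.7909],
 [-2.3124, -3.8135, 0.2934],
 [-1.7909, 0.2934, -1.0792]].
sigma(A) ≈ {-5, -2, 2}

A is real symmetric, so its spectrum consists of real eigenvalues. Expanding the characteristic polynomial of the displayed matrix gives
  det(λ I - A) = p(λ) = λ^3 + (5)λ^2 + (-4)λ + (-20).
Solving p(λ) = 0 yields eigenvalues ≈ -5, -2, 2. (A is shown rounded to 4 decimals, so these recover the underlying integer eigenvalues to within that precision.)
Verification: the trace of A = -5 equals the sum of eigenvalues -5, and det(A) ≈ 19.9996 matches the eigenvalue product 20.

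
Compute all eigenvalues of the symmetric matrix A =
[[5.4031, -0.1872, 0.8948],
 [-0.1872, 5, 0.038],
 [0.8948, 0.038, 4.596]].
sigma(A) ≈ {4, 5, 6}

A is real symmetric, so its spectrum consists of real eigenvalues. Expanding the characteristic polynomial of the displayed matrix gives
  det(λ I - A) = p(λ) = λ^3 + (-15)λ^2 + (74)λ + (-120).
Solving p(λ) = 0 yields eigenvalues ≈ 4, 5, 6. (A is shown rounded to 4 decimals, so these recover the underlying integer eigenvalues to within that precision.)
Verification: the trace of A = 15 equals the sum of eigenvalues 15, and det(A) ≈ 119.9999 matches the eigenvalue product 120.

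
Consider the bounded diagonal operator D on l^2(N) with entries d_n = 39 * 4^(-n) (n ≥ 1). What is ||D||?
||D|| = 39/4 (attained at n = 1)

For D diagonal, ||D|| = sup_n |d_n|. The sequence d_n = 39 * 4^(-n) is positive and strictly decreasing (ratio 4^(-1) < 1), so the supremum is d_1 = 39/4. Hence ||D|| = 39/4.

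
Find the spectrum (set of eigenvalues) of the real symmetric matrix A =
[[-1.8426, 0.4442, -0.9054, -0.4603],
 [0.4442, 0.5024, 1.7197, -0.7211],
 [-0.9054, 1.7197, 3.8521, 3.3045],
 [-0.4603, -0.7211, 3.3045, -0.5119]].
sigma(A) ≈ {-3, -2, 1, 6}

A is real symmetric, so its spectrum consists of real eigenvalues. Expanding the characteristic polynomial of the displayed matrix gives
  det(λ I - A) = p(λ) = λ^4 + (-2)λ^3 + (-23)λ^2 + (-12)λ + (36.0026).
Solving p(λ) = 0 yields eigenvalues ≈ -3, -2, 1, 6. (A is shown rounded to 4 decimals, so these recover the underlying integer eigenvalues to within that precision.)
Verification: the trace of A = 2 equals the sum of eigenvalues 2, and det(A) ≈ 36.0026 matches the eigenvalue product 36.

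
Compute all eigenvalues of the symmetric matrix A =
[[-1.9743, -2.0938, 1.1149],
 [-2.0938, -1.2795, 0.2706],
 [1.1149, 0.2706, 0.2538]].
sigma(A) ≈ {-4, 0, 1}

A is real symmetric, so its spectrum consists of real eigenvalues. Expanding the characteristic polynomial of the displayed matrix gives
  det(λ I - A) = p(λ) = λ^3 + (3)λ^2 + (-4)λ + (0).
Solving p(λ) = 0 yields eigenvalues ≈ -4, 0, 1. (A is shown rounded to 4 decimals, so these recover the underlying integer eigenvalues to within that precision.)
Verification: the trace of A = -3 equals the sum of eigenvalues -3, and det(A) ≈ 0.0001 matches the eigenvalue product 0.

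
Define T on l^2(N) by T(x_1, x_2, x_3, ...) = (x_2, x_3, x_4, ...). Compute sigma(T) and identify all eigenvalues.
sigma(T) = closed disk {z in C : |z| ≤ 1}; sigma_p(T) = open disk {z in C : |z| < 1}

T is the unit left shift on l^2(N). ||T x||^2 = sum_{k≥2} |x_k|^2 ≤ ||x||^2, with equality on {x : x_1 = 0}, so ||T|| = 1. For any lambda with |lambda| < 1, set r = lambda (|r| < 1); the vector x = (1, r, r^2, ...) is in l^2 and satisfies T x = (r, r^2, ...) = lambda x, so lambda is an eigenvalue. On the boundary |lambda| = 1 the geometric series diverges, so no l^2 eigenvector exists, but these lambda lie in the approximate point spectrum. Hence sigma(T) is the closed disk of radius 1 and sigma_p(T) is the open disk.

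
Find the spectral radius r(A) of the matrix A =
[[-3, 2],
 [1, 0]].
r(A) = (3 + sqrt(17))/2 ≈ 3.5616

The eigenvalues of A are the roots of its characteristic polynomial. With M = A (coefficients from the trace and determinant):
  p(λ) = det(λ I - M) = λ^2 + 3λ - 2.
For λ^2 + 3λ - 2 the discriminant is 17. It is nonnegative but not a perfect square, so the roots are real and irrational: λ = (-3 ± sqrt(17))/2 ≈ 0.5616, -3.5616.
Thus the eigenvalues (to 4 decimals) are 0.5616 (modulus 0.5616); -3.5616 (modulus 3.5616). The spectral radius is the largest modulus: r(A) = (3 + sqrt(17))/2 ≈ 3.5616. (Cross-check: r(A) ≤ ||A||_2 ≈ 3.7025; equality holds whenever A is normal, though it can also hold for some non-normal A.)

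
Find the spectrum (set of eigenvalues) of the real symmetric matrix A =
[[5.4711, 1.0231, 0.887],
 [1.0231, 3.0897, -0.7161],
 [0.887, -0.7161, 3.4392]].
sigma(A) ≈ {2, 4, 6}

A is real symmetric, so its spectrum consists of real eigenvalues. Expanding the characteristic polynomial of the displayed matrix gives
  det(λ I - A) = p(λ) = λ^3 + (-12)λ^2 + (44)λ + (-48).
Solving p(λ) = 0 yields eigenvalues ≈ 2, 4, 6. (A is shown rounded to 4 decimals, so these recover the underlying integer eigenvalues to within that precision.)
Verification: the trace of A = 12 equals the sum of eigenvalues 12, and det(A) ≈ 48.0003 matches the eigenvalue product 48.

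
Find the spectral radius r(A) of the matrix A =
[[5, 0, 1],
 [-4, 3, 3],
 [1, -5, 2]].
r(A) ≈ 5.8751

The eigenvalues of A are the roots of its characteristic polynomial. With M = A (coefficients from the trace, the sum of principal 2x2 minors, and det A):
  p(λ) = det(λ I - M) = λ^3 - 10λ^2 + 45λ - 122.
No integer candidate from the rational root theorem (±divisors of 122) is a root, so the roots are irrational. The cubic discriminant is Δ = -63668 < 0, so there is one real root and a complex-conjugate pair. p(5) = -22 and p(6) = 4 have opposite signs, so a root lies in (5, 6); Newton's method refines it to λ ≈ 5.8751. Dividing out (λ - (5.8751)) leaves approximately λ^2 - 4.1249λ + 20.7657. For λ^2 - 4.1249λ + 20.7657 the discriminant is -66.0478. It is negative, so the remaining roots are the complex-conjugate pair λ ≈ 2.0625 ± 4.0635i. Their product equals the constant term, so |λ|^2 ≈ 20.7657 and |λ| ≈ 4.5569.
Thus the eigenvalues (to 4 decimals) are 5.8751 (modulus 5.8751); 2.0625 ± 4.0635i (modulus 4.5569). The spectral radius is the largest modulus: r(A) ≈ 5.8751. (Cross-check: r(A) ≤ ||A||_2 ≈ 7.4651; equality holds whenever A is normal, though it can also hold for some non-normal A.)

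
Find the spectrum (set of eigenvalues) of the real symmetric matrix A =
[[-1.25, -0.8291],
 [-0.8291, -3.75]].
sigma(A) ≈ {-4, -1}

A is real symmetric, so its spectrum consists of real eigenvalues. Expanding the characteristic polynomial of the displayed matrix gives
  det(λ I - A) = p(λ) = λ^2 + (5)λ + (4).
Solving p(λ) = 0 yields eigenvalues ≈ -4, -1. (A is shown rounded to 4 decimals, so these recover the underlying integer eigenvalues to within that precision.)
Verification: the trace of A = -5 equals the sum of eigenvalues -5, and det(A) ≈ 4.0001 matches the eigenvalue product 4.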